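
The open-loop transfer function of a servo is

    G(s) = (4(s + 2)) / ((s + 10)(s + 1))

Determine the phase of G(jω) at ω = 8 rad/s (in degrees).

At s = j8: numerator = 8 + j32, denominator = -54 + j88.
∠G = ∠num − ∠den = 75.964° − (121.53°) = -45.57°.

∠G(j8) ≈ -45.57°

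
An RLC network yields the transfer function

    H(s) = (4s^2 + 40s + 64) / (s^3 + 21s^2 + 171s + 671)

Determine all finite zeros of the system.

Set the numerator to zero: 4s^2 + 40s + 64 = 0, i.e. 4·(s^2 + 10s + 16) = 0.
Factoring: (s + 8)(s + 2) = 0.

s = -8, -2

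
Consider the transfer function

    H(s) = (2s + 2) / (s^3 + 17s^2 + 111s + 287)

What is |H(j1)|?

|H(j1)| ≈ 0.009701

Substitute s = j1: numerator = 2 + j2, denominator = 270 + j110.
|H(j1)| = |2 + j2| / |270 + j110| = 2.8284 / 291.55 ≈ 0.009701.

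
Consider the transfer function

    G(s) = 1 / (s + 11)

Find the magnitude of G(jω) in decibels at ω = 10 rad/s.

|G(j10)|_dB ≈ -23.4 dB

Substitute s = j10: numerator = 1, denominator = 11 + j10.
|G(j10)| = |1| / |11 + j10| = 1 / 14.866 ≈ 0.06727.
In decibels: 20·log₁₀(0.06727) ≈ -23.4 dB.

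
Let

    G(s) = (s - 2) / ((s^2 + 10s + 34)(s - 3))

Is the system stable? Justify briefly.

The poles can be read from the denominator factors: s = -5 ± 3j, 3.
Since the pole(s) at s = 3 lie in the right half-plane, the system is unstable.

unstable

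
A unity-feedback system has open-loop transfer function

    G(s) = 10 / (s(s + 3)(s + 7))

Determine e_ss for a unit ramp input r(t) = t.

e_ss = 2.100

G(s) has one pole at the origin.
This is a Type 1 system. Kv = lim_{s→0} s·G(s) = 10/21.
e_ss = 1/Kv = 1/(10/21) = 21/10 ≈ 2.100.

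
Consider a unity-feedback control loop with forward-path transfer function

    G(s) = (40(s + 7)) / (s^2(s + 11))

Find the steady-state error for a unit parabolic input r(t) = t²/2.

G(s) has 2 poles at the origin.
This is a Type 2 system. Ka = lim_{s→0} s^2·G(s) = 280/11.
e_ss = 1/Ka = 1/(280/11) = 11/280 ≈ 0.03929.

e_ss = 0.03929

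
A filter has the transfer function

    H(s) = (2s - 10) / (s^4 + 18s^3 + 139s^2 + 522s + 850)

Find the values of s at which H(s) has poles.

The poles are the roots of the denominator s^4 + 18s^3 + 139s^2 + 522s + 850 = 0.
No real roots exist; factor into two real quadratics: (s^2 + 10s + 34)(s^2 + 8s + 25) = 0.
Each quadratic gives a conjugate pair via the quadratic formula.

s = -5 ± 3j, -4 ± 3j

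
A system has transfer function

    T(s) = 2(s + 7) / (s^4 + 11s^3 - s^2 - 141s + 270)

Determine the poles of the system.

s = -9, 2 ± j, -6

The poles are the roots of the denominator s^4 + 11s^3 - s^2 - 141s + 270 = 0.
Trying s = -9: the polynomial evaluates to 0, so (s + 9) is a factor.
Dividing out leaves s^3 + 2s^2 - 19s + 30 = 0.
This factors further as (s^2 - 4s + 5)(s + 6) = 0.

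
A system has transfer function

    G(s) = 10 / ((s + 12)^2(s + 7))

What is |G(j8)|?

|G(j8)| ≈ 0.004523

Substitute s = j8: numerator = 10, denominator = -976 + j1984.
|G(j8)| = |10| / |-976 + j1984| = 10 / 2211.1 ≈ 0.004523.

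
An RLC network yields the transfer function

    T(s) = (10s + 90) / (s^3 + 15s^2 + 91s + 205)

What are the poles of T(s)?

The poles are the roots of the denominator s^3 + 15s^2 + 91s + 205 = 0.
Trying s = -5: the polynomial evaluates to 0, so (s + 5) is a factor.
Dividing out leaves s^2 + 10s + 41 = 0.
The quadratic formula then gives s = -5 ± 4j.

s = -5 ± 4j, -5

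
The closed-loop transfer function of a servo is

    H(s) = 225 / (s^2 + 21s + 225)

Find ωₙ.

Compare the denominator to the standard form s^2 + 2ζωₙs + ωₙ².
ωₙ² = 225, so ωₙ = 15 rad/s.

ωₙ = 15 rad/s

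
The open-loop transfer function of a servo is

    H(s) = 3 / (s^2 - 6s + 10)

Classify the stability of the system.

The denominator s^2 - 6s + 10 factors as (s^2 - 6s + 10), giving poles at s = 3 ± j.
Since the pole(s) at s = 3 + j, 3 - j lie in the right half-plane, the system is unstable.

unstable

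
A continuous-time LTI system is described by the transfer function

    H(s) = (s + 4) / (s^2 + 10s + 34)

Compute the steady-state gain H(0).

H(0) = 2/17 ≈ 0.1176

At s = 0 each factor (s + a) contributes a and each (s^2 + bs + c) contributes c.
H(0) = 1·(4) / ((34)) = 4/34 = 2/17.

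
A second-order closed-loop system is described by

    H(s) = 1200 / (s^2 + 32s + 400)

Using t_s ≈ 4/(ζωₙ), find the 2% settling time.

t_s ≈ 0.2500 s

Comparing s^2 + 32s + 400 to s^2 + 2ζωₙs + ωₙ²: ωₙ = 20 rad/s and ζ = 32/(2·20) = 0.8.
ζωₙ = 32/2 = 16, so t_s ≈ 4/(ζωₙ) = 4/16 = 0.2500 s.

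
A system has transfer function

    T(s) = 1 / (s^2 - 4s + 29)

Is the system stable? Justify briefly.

The denominator s^2 - 4s + 29 factors as (s^2 - 4s + 29), giving poles at s = 2 ± 5j.
Since the pole(s) at s = 2 + 5j, 2 - 5j lie in the right half-plane, the system is unstable.

unstable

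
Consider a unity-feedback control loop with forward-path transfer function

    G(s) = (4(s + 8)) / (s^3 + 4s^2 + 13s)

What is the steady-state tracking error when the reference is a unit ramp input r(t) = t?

G(s) has one pole at the origin.
This is a Type 1 system. Kv = lim_{s→0} s·G(s) = 32/13.
e_ss = 1/Kv = 1/(32/13) = 13/32 ≈ 0.4062.

e_ss = 0.4062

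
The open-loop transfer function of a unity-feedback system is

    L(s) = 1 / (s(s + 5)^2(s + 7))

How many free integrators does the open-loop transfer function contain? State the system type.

The denominator has 1 factor of s at the origin (free integrator), so this is a Type 1 system.

Type 1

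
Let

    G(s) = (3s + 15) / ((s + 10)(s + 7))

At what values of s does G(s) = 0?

s = -5

Set the numerator to zero: 3s + 15 = 0, i.e. 3·(s + 5) = 0.
So s = -5.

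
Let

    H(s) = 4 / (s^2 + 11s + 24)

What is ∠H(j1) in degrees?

∠H(j1) ≈ -25.56°

At s = j1: numerator = 4, denominator = 23 + j11.
∠H = ∠num − ∠den = 0° − (25.560°) = -25.56°.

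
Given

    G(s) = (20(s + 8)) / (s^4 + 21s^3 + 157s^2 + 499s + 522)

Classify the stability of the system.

The denominator s^4 + 21s^3 + 157s^2 + 499s + 522 factors as (s + 9)(s + 2)(s^2 + 10s + 29), giving poles at s = -9, -2, -5 ± 2j.
Since all poles lie strictly in the left half-plane, the system is stable.

stable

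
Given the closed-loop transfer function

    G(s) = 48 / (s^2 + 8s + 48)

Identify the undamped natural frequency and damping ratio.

ωₙ ≈ 6.928 rad/s, ζ ≈ 0.5774

Compare the denominator to the standard form s^2 + 2ζωₙs + ωₙ².
ωₙ² = 48, so ωₙ = √48 ≈ 6.928 rad/s.
2ζωₙ = 8, so ζ = 8/(2·√48) ≈ 0.5774.
With ζ = 0.5774 the response is underdamped.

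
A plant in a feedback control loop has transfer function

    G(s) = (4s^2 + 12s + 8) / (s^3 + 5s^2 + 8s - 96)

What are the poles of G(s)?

s = 3, -4 + 4j, -4 - 4j

The poles are the roots of the denominator s^3 + 5s^2 + 8s - 96 = 0.
Trying s = 3: the polynomial evaluates to 0, so (s - 3) is a factor.
Dividing out leaves s^2 + 8s + 32 = 0.
The quadratic formula then gives s = -4 ± 4j.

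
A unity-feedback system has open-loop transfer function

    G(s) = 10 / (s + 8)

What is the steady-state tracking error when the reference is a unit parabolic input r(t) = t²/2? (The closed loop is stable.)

G(s) has no poles at the origin.
This is a Type 0 system; Ka = lim_{s→0} s^2·G(s) = 0, so the steady-state error for a parabola input is infinite.

e_ss = ∞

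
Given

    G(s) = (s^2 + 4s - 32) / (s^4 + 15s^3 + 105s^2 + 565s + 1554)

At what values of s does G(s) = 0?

s = -8, 4

Set the numerator to zero: s^2 + 4s - 32 = 0.
Factoring: (s + 8)(s - 4) = 0.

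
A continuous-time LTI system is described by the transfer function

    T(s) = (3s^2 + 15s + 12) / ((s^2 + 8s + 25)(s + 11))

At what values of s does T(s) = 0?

s = -4, -1

Set the numerator to zero: 3s^2 + 15s + 12 = 0, i.e. 3·(s^2 + 5s + 4) = 0.
Factoring: (s + 4)(s + 1) = 0.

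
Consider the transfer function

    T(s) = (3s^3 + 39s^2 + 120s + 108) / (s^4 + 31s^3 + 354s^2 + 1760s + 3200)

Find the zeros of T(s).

s = -2, -9, -2

Set the numerator to zero: 3s^3 + 39s^2 + 120s + 108 = 0, i.e. 3·(s^3 + 13s^2 + 40s + 36) = 0.
Factoring: (s + 2)^2(s + 9) = 0.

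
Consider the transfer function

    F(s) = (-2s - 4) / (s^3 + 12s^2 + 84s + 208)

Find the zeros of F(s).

Set the numerator to zero: -2s - 4 = 0, i.e. -2·(s + 2) = 0.
So s = -2.

s = -2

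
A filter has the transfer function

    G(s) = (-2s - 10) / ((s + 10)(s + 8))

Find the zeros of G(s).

Set the numerator to zero: -2s - 10 = 0, i.e. -2·(s + 5) = 0.
So s = -5.

s = -5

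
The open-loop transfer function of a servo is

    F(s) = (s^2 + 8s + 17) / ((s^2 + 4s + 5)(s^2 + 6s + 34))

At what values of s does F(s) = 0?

s = -4 + j, -4 - j

Set the numerator to zero: s^2 + 8s + 17 = 0.
Factoring: (s^2 + 8s + 17) = 0.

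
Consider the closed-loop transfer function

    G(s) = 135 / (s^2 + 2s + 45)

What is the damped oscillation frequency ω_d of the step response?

ω_d ≈ 6.633 rad/s

Comparing s^2 + 2s + 45 to s^2 + 2ζωₙs + ωₙ²: ωₙ = √45 ≈ 6.708 rad/s and ζ = 2/(2·√45) ≈ 0.1491.
ζωₙ = 2/2 = 1, so ω_d = ωₙ√(1−ζ²) = √(ωₙ² − (ζωₙ)²) = √(45 − 1²) = √44 ≈ 6.633 rad/s.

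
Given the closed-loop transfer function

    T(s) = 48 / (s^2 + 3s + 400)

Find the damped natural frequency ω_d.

Comparing s^2 + 3s + 400 to s^2 + 2ζωₙs + ωₙ²: ωₙ = 20 rad/s and ζ = 3/(2·20) = 0.075.
ζωₙ = 3/2 = 1.5, so ω_d = ωₙ√(1−ζ²) = √(ωₙ² − (ζωₙ)²) = √(400 − 1.5²) = √397.75 ≈ 19.94 rad/s.

ω_d ≈ 19.94 rad/s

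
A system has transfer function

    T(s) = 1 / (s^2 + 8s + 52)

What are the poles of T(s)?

s = -4 + 6j, -4 - 6j

The poles are the roots of the denominator s^2 + 8s + 52 = 0.
Using the quadratic formula: s = (-8 ± √(-144))/2 = -4 ± 6j.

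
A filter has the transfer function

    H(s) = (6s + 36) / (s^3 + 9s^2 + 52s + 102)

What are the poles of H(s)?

s = -3, -3 + 5j, -3 - 5j

The poles are the roots of the denominator s^3 + 9s^2 + 52s + 102 = 0.
Trying s = -3: the polynomial evaluates to 0, so (s + 3) is a factor.
Dividing out leaves s^2 + 6s + 34 = 0.
The quadratic formula then gives s = -3 ± 5j.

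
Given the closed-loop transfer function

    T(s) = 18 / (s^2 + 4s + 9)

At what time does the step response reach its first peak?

t_p ≈ 1.405 s

Comparing s^2 + 4s + 9 to s^2 + 2ζωₙs + ωₙ²: ωₙ = 3 rad/s and ζ = 4/(2·3) ≈ 0.6667.
ζωₙ = 4/2 = 2, so ω_d = ωₙ√(1−ζ²) = √(ωₙ² − (ζωₙ)²) = √(9 − 2²) = √5 ≈ 2.236 rad/s.
t_p = π/ω_d = π/2.236 ≈ 1.405 s.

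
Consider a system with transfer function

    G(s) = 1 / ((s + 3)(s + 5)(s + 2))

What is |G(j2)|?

|G(j2)| ≈ 0.01821

Substitute s = j2: numerator = 1, denominator = -10 + j54.
|G(j2)| = |1| / |-10 + j54| = 1 / 54.918 ≈ 0.01821.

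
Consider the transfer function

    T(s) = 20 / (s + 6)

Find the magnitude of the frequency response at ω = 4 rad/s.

|T(j4)| ≈ 2.774

Substitute s = j4: numerator = 20, denominator = 6 + j4.
|T(j4)| = |20| / |6 + j4| = 20 / 7.2111 ≈ 2.774.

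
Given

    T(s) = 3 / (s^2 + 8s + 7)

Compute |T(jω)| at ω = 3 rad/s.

|T(j3)| ≈ 0.1246

Substitute s = j3: numerator = 3, denominator = -2 + j24.
|T(j3)| = |3| / |-2 + j24| = 3 / 24.083 ≈ 0.1246.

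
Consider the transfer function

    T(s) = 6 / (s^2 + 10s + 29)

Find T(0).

At s = 0 each factor (s + a) contributes a and each (s^2 + bs + c) contributes c.
T(0) = 6·1 / ((29)) = 6/29 = 6/29.

T(0) = 6/29 ≈ 0.2069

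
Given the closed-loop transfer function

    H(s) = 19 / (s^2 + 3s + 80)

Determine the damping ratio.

Compare the denominator to the standard form s^2 + 2ζωₙs + ωₙ².
ωₙ² = 80, so ωₙ = √80 ≈ 8.944 rad/s.
2ζωₙ = 3, so ζ = 3/(2·√80) ≈ 0.1677.
With ζ = 0.1677 the response is underdamped.

ζ ≈ 0.1677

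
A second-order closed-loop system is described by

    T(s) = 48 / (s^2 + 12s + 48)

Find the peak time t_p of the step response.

t_p ≈ 0.9069 s

Comparing s^2 + 12s + 48 to s^2 + 2ζωₙs + ωₙ²: ωₙ = √48 ≈ 6.928 rad/s and ζ = 12/(2·√48) ≈ 0.8660.
ζωₙ = 12/2 = 6, so ω_d = ωₙ√(1−ζ²) = √(ωₙ² − (ζωₙ)²) = √(48 − 6²) = √12 ≈ 3.464 rad/s.
t_p = π/ω_d = π/3.464 ≈ 0.9069 s.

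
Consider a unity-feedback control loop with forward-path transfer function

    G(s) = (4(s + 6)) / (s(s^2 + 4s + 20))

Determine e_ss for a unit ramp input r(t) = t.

G(s) has one pole at the origin.
This is a Type 1 system. Kv = lim_{s→0} s·G(s) = 24/20 = 6/5.
e_ss = 1/Kv = 1/(6/5) = 5/6 ≈ 0.8333.

e_ss = 0.8333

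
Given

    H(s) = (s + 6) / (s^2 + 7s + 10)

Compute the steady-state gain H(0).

H(0) = 3/5 ≈ 0.6000

Set s = 0: H(0) = (6) / (10) = 3/5.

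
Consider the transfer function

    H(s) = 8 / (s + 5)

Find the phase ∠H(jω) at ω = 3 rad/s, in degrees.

At s = j3: numerator = 8, denominator = 5 + j3.
∠H = ∠num − ∠den = 0° − (30.964°) = -30.96°.

∠H(j3) ≈ -30.96°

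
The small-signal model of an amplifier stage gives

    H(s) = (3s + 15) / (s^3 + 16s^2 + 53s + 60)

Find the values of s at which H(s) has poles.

s = -2 + j, -2 - j, -12

The poles are the roots of the denominator s^3 + 16s^2 + 53s + 60 = 0.
Trying s = -12: the polynomial evaluates to 0, so (s + 12) is a factor.
Dividing out leaves s^2 + 4s + 5 = 0.
The quadratic formula then gives s = -2 ± 1j.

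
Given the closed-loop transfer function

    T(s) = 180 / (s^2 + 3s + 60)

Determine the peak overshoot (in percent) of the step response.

%OS ≈ 53.8%

Comparing s^2 + 3s + 60 to s^2 + 2ζωₙs + ωₙ²: ωₙ = √60 ≈ 7.746 rad/s and ζ = 3/(2·√60) ≈ 0.1936.
%OS = 100·exp(−πζ/√(1−ζ²)) = 100·exp(−π·0.1936/√(1−0.1936²)) ≈ 53.8%.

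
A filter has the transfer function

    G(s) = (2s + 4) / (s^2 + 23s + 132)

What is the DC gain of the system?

Set s = 0: G(0) = (4) / (132) = 1/33.

G(0) = 1/33 ≈ 0.03030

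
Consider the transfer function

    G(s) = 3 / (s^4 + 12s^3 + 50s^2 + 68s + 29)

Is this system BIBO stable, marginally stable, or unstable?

stable

The denominator s^4 + 12s^3 + 50s^2 + 68s + 29 factors as (s^2 + 10s + 29)(s + 1)^2, giving poles at s = -5 ± 2j, -1, -1.
Since all poles lie strictly in the left half-plane, the system is stable.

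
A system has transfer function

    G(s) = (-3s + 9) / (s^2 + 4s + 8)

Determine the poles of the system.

The poles are the roots of the denominator s^2 + 4s + 8 = 0.
Using the quadratic formula: s = (-4 ± √(-16))/2 = -2 ± 2j.

s = -2 ± 2j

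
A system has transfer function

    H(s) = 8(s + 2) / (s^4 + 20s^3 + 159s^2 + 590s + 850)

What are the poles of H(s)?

The poles are the roots of the denominator s^4 + 20s^3 + 159s^2 + 590s + 850 = 0.
Trying s = -5: the polynomial evaluates to 0, so (s + 5) is a factor.
Dividing out leaves s^3 + 15s^2 + 84s + 170 = 0.
This factors further as (s^2 + 10s + 34)(s + 5) = 0.

s = -5 ± 3j, -5, -5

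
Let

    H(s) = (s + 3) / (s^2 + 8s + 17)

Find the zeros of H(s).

s = -3

Set the numerator to zero: s + 3 = 0.
So s = -3.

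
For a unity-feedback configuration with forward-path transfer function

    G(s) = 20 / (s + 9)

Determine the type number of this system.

Type 0

The denominator has no factor of s at the origin — no free integrator — so this is a Type 0 system.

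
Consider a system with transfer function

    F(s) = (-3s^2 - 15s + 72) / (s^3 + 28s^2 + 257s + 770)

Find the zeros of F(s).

s = -8, 3

Set the numerator to zero: -3s^2 - 15s + 72 = 0, i.e. -3·(s^2 + 5s - 24) = 0.
Factoring: (s + 8)(s - 3) = 0.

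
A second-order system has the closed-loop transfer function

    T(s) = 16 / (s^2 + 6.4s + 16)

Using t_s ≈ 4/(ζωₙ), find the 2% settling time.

Comparing s^2 + 6.4s + 16 to s^2 + 2ζωₙs + ωₙ²: ωₙ = 4 rad/s and ζ = 6.4/(2·4) = 0.8.
ζωₙ = 6.4/2 = 3.2, so t_s ≈ 4/(ζωₙ) = 4/3.2 = 1.250 s.

t_s ≈ 1.250 s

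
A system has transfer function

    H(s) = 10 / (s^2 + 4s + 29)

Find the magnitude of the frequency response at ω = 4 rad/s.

|H(j4)| ≈ 0.4851

Substitute s = j4: numerator = 10, denominator = 13 + j16.
|H(j4)| = |10| / |13 + j16| = 10 / 20.616 ≈ 0.4851.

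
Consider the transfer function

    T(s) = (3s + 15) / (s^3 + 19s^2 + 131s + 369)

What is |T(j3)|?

|T(j3)| ≈ 0.04204

Substitute s = j3: numerator = 15 + j9, denominator = 198 + j366.
|T(j3)| = |15 + j9| / |198 + j366| = 17.493 / 416.12 ≈ 0.04204.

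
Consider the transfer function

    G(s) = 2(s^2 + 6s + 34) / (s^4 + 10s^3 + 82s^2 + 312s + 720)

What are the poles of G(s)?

The poles are the roots of the denominator s^4 + 10s^3 + 82s^2 + 312s + 720 = 0.
No real roots exist; factor into two real quadratics: (s^2 + 6s + 18)(s^2 + 4s + 40) = 0.
Each quadratic gives a conjugate pair via the quadratic formula.

s = -3 ± 3j, -2 ± 6j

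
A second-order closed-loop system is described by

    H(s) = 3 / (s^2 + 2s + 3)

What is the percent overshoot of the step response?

Comparing s^2 + 2s + 3 to s^2 + 2ζωₙs + ωₙ²: ωₙ = √3 ≈ 1.732 rad/s and ζ = 2/(2·√3) ≈ 0.5774.
%OS = 100·exp(−πζ/√(1−ζ²)) = 100·exp(−π·0.5774/√(1−0.5774²)) ≈ 10.8%.

%OS ≈ 10.8%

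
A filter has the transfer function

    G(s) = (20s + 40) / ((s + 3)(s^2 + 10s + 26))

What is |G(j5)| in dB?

|G(j5)|_dB ≈ -8.65 dB

Substitute s = j5: numerator = 40 + j100, denominator = -247 + j155.
|G(j5)| = |40 + j100| / |-247 + j155| = 107.70 / 291.61 ≈ 0.3693.
In decibels: 20·log₁₀(0.3693) ≈ -8.65 dB.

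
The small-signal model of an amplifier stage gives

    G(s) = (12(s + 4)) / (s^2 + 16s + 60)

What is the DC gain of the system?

Set s = 0: G(0) = (48) / (60) = 4/5.

G(0) = 4/5 ≈ 0.8000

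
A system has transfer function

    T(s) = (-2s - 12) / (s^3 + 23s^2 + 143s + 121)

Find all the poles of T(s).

The poles are the roots of the denominator s^3 + 23s^2 + 143s + 121 = 0.
Trying s = -11: the polynomial evaluates to 0, so (s + 11) is a factor.
Dividing out leaves s^2 + 12s + 11 = 0.
Factoring the quadratic: (s + 1)(s + 11) = 0.

s = -11, -1, -11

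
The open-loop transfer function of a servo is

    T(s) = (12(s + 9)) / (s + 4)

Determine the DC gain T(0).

At s = 0 each factor (s + a) contributes a and each (s^2 + bs + c) contributes c.
T(0) = 12·(9) / ((4)) = 108/4 = 27.

T(0) = 27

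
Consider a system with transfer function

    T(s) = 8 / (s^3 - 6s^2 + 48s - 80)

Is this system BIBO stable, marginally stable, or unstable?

unstable

The denominator s^3 - 6s^2 + 48s - 80 factors as (s^2 - 4s + 40)(s - 2), giving poles at s = 2 ± 6j, 2.
Since the pole(s) at s = 2 + 6j, 2 - 6j, 2 lie in the right half-plane, the system is unstable.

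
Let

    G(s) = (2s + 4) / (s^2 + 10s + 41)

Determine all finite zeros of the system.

Set the numerator to zero: 2s + 4 = 0, i.e. 2·(s + 2) = 0.
So s = -2.

s = -2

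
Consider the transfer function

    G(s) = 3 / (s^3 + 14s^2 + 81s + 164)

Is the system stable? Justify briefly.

stable

The denominator s^3 + 14s^2 + 81s + 164 factors as (s + 4)(s^2 + 10s + 41), giving poles at s = -4, -5 ± 4j.
Since all poles lie strictly in the left half-plane, the system is stable.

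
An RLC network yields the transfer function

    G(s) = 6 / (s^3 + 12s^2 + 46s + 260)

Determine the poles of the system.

The poles are the roots of the denominator s^3 + 12s^2 + 46s + 260 = 0.
Trying s = -10: the polynomial evaluates to 0, so (s + 10) is a factor.
Dividing out leaves s^2 + 2s + 26 = 0.
The quadratic formula then gives s = -1 ± 5j.

s = -1 ± 5j, -10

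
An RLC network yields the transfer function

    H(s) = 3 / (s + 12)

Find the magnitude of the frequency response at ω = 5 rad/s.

|H(j5)| ≈ 0.2308

Substitute s = j5: numerator = 3, denominator = 12 + j5.
|H(j5)| = |3| / |12 + j5| = 3 / 13 ≈ 0.2308.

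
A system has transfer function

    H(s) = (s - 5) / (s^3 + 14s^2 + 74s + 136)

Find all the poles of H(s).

s = -5 + 3j, -5 - 3j, -4

The poles are the roots of the denominator s^3 + 14s^2 + 74s + 136 = 0.
Trying s = -4: the polynomial evaluates to 0, so (s + 4) is a factor.
Dividing out leaves s^2 + 10s + 34 = 0.
The quadratic formula then gives s = -5 ± 3j.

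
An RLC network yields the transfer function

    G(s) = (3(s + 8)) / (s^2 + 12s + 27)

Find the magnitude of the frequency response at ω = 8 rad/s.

Substitute s = j8: numerator = 24 + j24, denominator = -37 + j96.
|G(j8)| = |24 + j24| / |-37 + j96| = 33.941 / 102.88 ≈ 0.3299.

|G(j8)| ≈ 0.3299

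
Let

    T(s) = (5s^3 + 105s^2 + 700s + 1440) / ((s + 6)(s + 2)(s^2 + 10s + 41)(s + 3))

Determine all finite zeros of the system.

Set the numerator to zero: 5s^3 + 105s^2 + 700s + 1440 = 0, i.e. 5·(s^3 + 21s^2 + 140s + 288) = 0.
Factoring: (s + 9)(s + 8)(s + 4) = 0.

s = -9, -8, -4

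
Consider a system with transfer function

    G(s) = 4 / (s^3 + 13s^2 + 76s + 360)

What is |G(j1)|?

|G(j1)| ≈ 0.01127

Substitute s = j1: numerator = 4, denominator = 347 + j75.
|G(j1)| = |4| / |347 + j75| = 4 / 355.01 ≈ 0.01127.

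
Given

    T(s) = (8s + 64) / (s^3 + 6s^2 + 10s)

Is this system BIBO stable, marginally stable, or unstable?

marginally stable

The denominator s^3 + 6s^2 + 10s factors as s(s^2 + 6s + 10), giving poles at s = 0, -3 ± j.
Since the simple pole(s) at s = 0 lie on the jω-axis with none in the right half-plane, the system is marginally stable.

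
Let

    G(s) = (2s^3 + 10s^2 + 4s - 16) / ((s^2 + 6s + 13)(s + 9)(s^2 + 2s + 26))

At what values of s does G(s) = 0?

s = -2, -4, 1

Set the numerator to zero: 2s^3 + 10s^2 + 4s - 16 = 0, i.e. 2·(s^3 + 5s^2 + 2s - 8) = 0.
Factoring: (s + 2)(s + 4)(s - 1) = 0.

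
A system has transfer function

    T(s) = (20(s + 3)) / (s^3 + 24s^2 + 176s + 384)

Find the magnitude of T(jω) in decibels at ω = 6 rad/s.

Substitute s = j6: numerator = 60 + j120, denominator = -480 + j840.
|T(j6)| = |60 + j120| / |-480 + j840| = 134.16 / 967.47 ≈ 0.1387.
In decibels: 20·log₁₀(0.1387) ≈ -17.2 dB.

|T(j6)|_dB ≈ -17.2 dB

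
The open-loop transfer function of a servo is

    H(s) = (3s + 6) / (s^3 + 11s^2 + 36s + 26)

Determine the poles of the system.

The poles are the roots of the denominator s^3 + 11s^2 + 36s + 26 = 0.
Trying s = -1: the polynomial evaluates to 0, so (s + 1) is a factor.
Dividing out leaves s^2 + 10s + 26 = 0.
The quadratic formula then gives s = -5 ± 1j.

s = -1, -5 + j, -5 - j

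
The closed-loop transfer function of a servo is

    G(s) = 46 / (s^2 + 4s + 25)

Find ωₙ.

Compare the denominator to the standard form s^2 + 2ζωₙs + ωₙ².
ωₙ² = 25, so ωₙ = 5 rad/s.

ωₙ = 5 rad/s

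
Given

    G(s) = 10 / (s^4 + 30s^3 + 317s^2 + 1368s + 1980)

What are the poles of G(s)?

s = -3, -6, -11, -10

The poles are the roots of the denominator s^4 + 30s^3 + 317s^2 + 1368s + 1980 = 0.
Trying s = -3: the polynomial evaluates to 0, so (s + 3) is a factor.
Dividing out leaves s^3 + 27s^2 + 236s + 660 = 0.
This factors further as (s + 6)(s + 11)(s + 10) = 0.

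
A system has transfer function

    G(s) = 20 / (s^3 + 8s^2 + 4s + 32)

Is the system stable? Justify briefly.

marginally stable

The denominator s^3 + 8s^2 + 4s + 32 factors as (s^2 + 4)(s + 8), giving poles at s = 2j, -2j, -8.
Since the simple pole(s) at s = 2j, -2j lie on the jω-axis with none in the right half-plane, the system is marginally stable.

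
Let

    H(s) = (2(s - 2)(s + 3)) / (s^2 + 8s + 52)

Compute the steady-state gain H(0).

Set s = 0: H(0) = (-12) / (52) = -3/13.

H(0) = -3/13 ≈ -0.2308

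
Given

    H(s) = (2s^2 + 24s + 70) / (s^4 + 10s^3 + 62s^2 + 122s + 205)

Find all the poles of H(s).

s = -1 + 2j, -1 - 2j, -4 + 5j, -4 - 5j

The poles are the roots of the denominator s^4 + 10s^3 + 62s^2 + 122s + 205 = 0.
No real roots exist; factor into two real quadratics: (s^2 + 2s + 5)(s^2 + 8s + 41) = 0.
Each quadratic gives a conjugate pair via the quadratic formula.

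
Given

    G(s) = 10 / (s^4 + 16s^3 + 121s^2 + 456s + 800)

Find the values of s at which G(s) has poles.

The poles are the roots of the denominator s^4 + 16s^3 + 121s^2 + 456s + 800 = 0.
No real roots exist; factor into two real quadratics: (s^2 + 8s + 32)(s^2 + 8s + 25) = 0.
Each quadratic gives a conjugate pair via the quadratic formula.

s = -4 + 4j, -4 - 4j, -4 + 3j, -4 - 3j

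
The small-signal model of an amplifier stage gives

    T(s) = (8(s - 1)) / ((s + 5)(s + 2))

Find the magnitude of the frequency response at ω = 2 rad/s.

Substitute s = j2: numerator = -8 + j16, denominator = 6 + j14.
|T(j2)| = |-8 + j16| / |6 + j14| = 17.889 / 15.232 ≈ 1.174.

|T(j2)| ≈ 1.174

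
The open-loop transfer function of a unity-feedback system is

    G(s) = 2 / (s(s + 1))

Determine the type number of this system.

The denominator has 1 factor of s at the origin (free integrator), so this is a Type 1 system.

Type 1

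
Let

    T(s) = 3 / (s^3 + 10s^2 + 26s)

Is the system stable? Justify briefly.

marginally stable

The denominator s^3 + 10s^2 + 26s factors as s(s^2 + 10s + 26), giving poles at s = 0, -5 + j, -5 - j.
Since the simple pole(s) at s = 0 lie on the jω-axis with none in the right half-plane, the system is marginally stable.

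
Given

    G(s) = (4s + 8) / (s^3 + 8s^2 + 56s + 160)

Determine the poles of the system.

The poles are the roots of the denominator s^3 + 8s^2 + 56s + 160 = 0.
Trying s = -4: the polynomial evaluates to 0, so (s + 4) is a factor.
Dividing out leaves s^2 + 4s + 40 = 0.
The quadratic formula then gives s = -2 ± 6j.

s = -2 + 6j, -2 - 6j, -4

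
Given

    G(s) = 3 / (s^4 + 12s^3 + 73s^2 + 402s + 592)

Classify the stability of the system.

The denominator s^4 + 12s^3 + 73s^2 + 402s + 592 factors as (s + 2)(s + 8)(s^2 + 2s + 37), giving poles at s = -2, -8, -1 ± 6j.
Since all poles lie strictly in the left half-plane, the system is stable.

stable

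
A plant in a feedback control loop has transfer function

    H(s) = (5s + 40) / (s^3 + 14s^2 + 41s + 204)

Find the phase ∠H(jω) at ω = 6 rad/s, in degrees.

At s = j6: numerator = 40 + j30, denominator = -300 + j30.
∠H = ∠num − ∠den = 36.870° − (174.29°) = -137.4°.

∠H(j6) ≈ -137.4°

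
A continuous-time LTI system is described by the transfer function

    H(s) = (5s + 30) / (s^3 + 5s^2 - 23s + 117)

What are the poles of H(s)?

s = 2 ± 3j, -9

The poles are the roots of the denominator s^3 + 5s^2 - 23s + 117 = 0.
Trying s = -9: the polynomial evaluates to 0, so (s + 9) is a factor.
Dividing out leaves s^2 - 4s + 13 = 0.
The quadratic formula then gives s = 2 ± 3j.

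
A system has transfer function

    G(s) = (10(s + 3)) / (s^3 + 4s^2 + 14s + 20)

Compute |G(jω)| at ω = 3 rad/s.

Substitute s = j3: numerator = 30 + j30, denominator = -16 + j15.
|G(j3)| = |30 + j30| / |-16 + j15| = 42.426 / 21.932 ≈ 1.934.

|G(j3)| ≈ 1.934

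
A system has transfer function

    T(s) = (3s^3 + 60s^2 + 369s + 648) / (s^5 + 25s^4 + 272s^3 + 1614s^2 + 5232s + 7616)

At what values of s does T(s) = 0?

Set the numerator to zero: 3s^3 + 60s^2 + 369s + 648 = 0, i.e. 3·(s^3 + 20s^2 + 123s + 216) = 0.
Factoring: (s + 3)(s + 9)(s + 8) = 0.

s = -3, -9, -8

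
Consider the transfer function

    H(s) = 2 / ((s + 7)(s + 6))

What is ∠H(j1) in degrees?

∠H(j1) ≈ -17.59°

At s = j1: numerator = 2, denominator = 41 + j13.
∠H = ∠num − ∠den = 0° − (17.592°) = -17.59°.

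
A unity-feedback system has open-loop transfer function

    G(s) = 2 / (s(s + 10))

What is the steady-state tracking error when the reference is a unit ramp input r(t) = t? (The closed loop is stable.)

G(s) has one pole at the origin.
This is a Type 1 system. Kv = lim_{s→0} s·G(s) = 2/10 = 1/5.
e_ss = 1/Kv = 1/(1/5) = 5.

e_ss = 5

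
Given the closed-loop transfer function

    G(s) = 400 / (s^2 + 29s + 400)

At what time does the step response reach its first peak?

Comparing s^2 + 29s + 400 to s^2 + 2ζωₙs + ωₙ²: ωₙ = 20 rad/s and ζ = 29/(2·20) = 0.725.
ζωₙ = 29/2 = 14.5, so ω_d = ωₙ√(1−ζ²) = √(ωₙ² − (ζωₙ)²) = √(400 − 14.5²) = √189.75 ≈ 13.77 rad/s.
t_p = π/ω_d = π/13.77 ≈ 0.2281 s.

t_p ≈ 0.2281 s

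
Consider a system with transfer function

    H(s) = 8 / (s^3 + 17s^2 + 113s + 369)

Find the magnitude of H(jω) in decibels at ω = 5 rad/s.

Substitute s = j5: numerator = 8, denominator = -56 + j440.
|H(j5)| = |8| / |-56 + j440| = 8 / 443.55 ≈ 0.01804.
In decibels: 20·log₁₀(0.01804) ≈ -34.9 dB.

|H(j5)|_dB ≈ -34.9 dB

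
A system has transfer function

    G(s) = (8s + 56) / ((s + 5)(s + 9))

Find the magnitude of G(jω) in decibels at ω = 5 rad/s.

Substitute s = j5: numerator = 56 + j40, denominator = 20 + j70.
|G(j5)| = |56 + j40| / |20 + j70| = 68.819 / 72.801 ≈ 0.9453.
In decibels: 20·log₁₀(0.9453) ≈ -0.489 dB.

|G(j5)|_dB ≈ -0.489 dB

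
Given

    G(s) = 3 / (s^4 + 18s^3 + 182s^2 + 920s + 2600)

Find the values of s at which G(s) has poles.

s = -4 ± 6j, -5 ± 5j

The poles are the roots of the denominator s^4 + 18s^3 + 182s^2 + 920s + 2600 = 0.
No real roots exist; factor into two real quadratics: (s^2 + 8s + 52)(s^2 + 10s + 50) = 0.
Each quadratic gives a conjugate pair via the quadratic formula.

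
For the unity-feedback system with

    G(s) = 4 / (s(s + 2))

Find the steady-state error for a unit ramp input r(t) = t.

e_ss = 0.5000

G(s) has one pole at the origin.
This is a Type 1 system. Kv = lim_{s→0} s·G(s) = 4/2 = 2.
e_ss = 1/Kv = 1/(2) = 1/2 ≈ 0.5000.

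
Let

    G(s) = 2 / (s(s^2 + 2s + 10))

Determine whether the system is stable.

The poles can be read from the denominator factors: s = 0, -1 + 3j, -1 - 3j.
Since the simple pole(s) at s = 0 lie on the jω-axis with none in the right half-plane, the system is marginally stable.

marginally stable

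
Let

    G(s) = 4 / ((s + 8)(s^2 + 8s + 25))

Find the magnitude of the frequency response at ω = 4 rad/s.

Substitute s = j4: numerator = 4, denominator = -56 + j292.
|G(j4)| = |4| / |-56 + j292| = 4 / 297.32 ≈ 0.01345.

|G(j4)| ≈ 0.01345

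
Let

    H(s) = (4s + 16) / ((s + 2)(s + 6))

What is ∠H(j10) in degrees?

At s = j10: numerator = 16 + j40, denominator = -88 + j80.
∠H = ∠num − ∠den = 68.199° − (137.73°) = -69.53°.

∠H(j10) ≈ -69.53°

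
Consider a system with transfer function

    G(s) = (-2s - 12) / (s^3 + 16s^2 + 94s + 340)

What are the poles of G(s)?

The poles are the roots of the denominator s^3 + 16s^2 + 94s + 340 = 0.
Trying s = -10: the polynomial evaluates to 0, so (s + 10) is a factor.
Dividing out leaves s^2 + 6s + 34 = 0.
The quadratic formula then gives s = -3 ± 5j.

s = -3 + 5j, -3 - 5j, -10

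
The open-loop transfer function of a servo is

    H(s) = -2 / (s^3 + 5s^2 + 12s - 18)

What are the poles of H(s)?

s = 1, -3 + 3j, -3 - 3j

The poles are the roots of the denominator s^3 + 5s^2 + 12s - 18 = 0.
Trying s = 1: the polynomial evaluates to 0, so (s - 1) is a factor.
Dividing out leaves s^2 + 6s + 18 = 0.
The quadratic formula then gives s = -3 ± 3j.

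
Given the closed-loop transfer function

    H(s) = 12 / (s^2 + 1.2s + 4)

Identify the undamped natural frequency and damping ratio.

ωₙ = 2 rad/s, ζ = 0.3

Compare the denominator to the standard form s^2 + 2ζωₙs + ωₙ².
ωₙ² = 4, so ωₙ = 2 rad/s.
2ζωₙ = 1.2, so ζ = 1.2/(2·2) = 0.3.
With ζ = 0.3 the response is underdamped.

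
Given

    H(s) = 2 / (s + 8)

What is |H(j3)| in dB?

Substitute s = j3: numerator = 2, denominator = 8 + j3.
|H(j3)| = |2| / |8 + j3| = 2 / 8.5440 ≈ 0.2341.
In decibels: 20·log₁₀(0.2341) ≈ -12.6 dB.

|H(j3)|_dB ≈ -12.6 dB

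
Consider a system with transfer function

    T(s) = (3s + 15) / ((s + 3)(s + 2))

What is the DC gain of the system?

T(0) = 5/2 ≈ 2.500

Set s = 0: T(0) = (15) / (6) = 5/2.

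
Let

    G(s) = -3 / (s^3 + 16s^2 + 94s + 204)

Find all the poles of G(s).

s = -5 ± 3j, -6

The poles are the roots of the denominator s^3 + 16s^2 + 94s + 204 = 0.
Trying s = -6: the polynomial evaluates to 0, so (s + 6) is a factor.
Dividing out leaves s^2 + 10s + 34 = 0.
The quadratic formula then gives s = -5 ± 3j.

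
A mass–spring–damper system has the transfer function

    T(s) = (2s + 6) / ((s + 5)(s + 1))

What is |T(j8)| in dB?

|T(j8)|_dB ≈ -13.0 dB

Substitute s = j8: numerator = 6 + j16, denominator = -59 + j48.
|T(j8)| = |6 + j16| / |-59 + j48| = 17.088 / 76.059 ≈ 0.2247.
In decibels: 20·log₁₀(0.2247) ≈ -13.0 dB.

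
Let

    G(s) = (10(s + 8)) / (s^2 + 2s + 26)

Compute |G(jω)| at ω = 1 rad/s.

|G(j1)| ≈ 3.215

Substitute s = j1: numerator = 80 + j10, denominator = 25 + j2.
|G(j1)| = |80 + j10| / |25 + j2| = 80.623 / 25.080 ≈ 3.215.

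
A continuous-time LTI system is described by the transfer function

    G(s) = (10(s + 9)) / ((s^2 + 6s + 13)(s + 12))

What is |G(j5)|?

Substitute s = j5: numerator = 90 + j50, denominator = -294 + j300.
|G(j5)| = |90 + j50| / |-294 + j300| = 102.96 / 420.04 ≈ 0.2451.

|G(j5)| ≈ 0.2451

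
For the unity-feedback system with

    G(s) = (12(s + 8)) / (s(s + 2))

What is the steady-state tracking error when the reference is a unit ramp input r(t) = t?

G(s) has one pole at the origin.
This is a Type 1 system. Kv = lim_{s→0} s·G(s) = 96/2 = 48.
e_ss = 1/Kv = 1/(48) = 1/48 ≈ 0.02083.

e_ss = 0.02083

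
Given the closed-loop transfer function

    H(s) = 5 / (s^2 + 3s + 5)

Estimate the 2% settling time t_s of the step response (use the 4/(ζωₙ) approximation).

t_s ≈ 2.667 s

Comparing s^2 + 3s + 5 to s^2 + 2ζωₙs + ωₙ²: ωₙ = √5 ≈ 2.236 rad/s and ζ = 3/(2·√5) ≈ 0.6708.
ζωₙ = 3/2 = 1.5, so t_s ≈ 4/(ζωₙ) = 4/1.5 ≈ 2.667 s.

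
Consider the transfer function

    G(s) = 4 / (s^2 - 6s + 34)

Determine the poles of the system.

s = 3 ± 5j

The poles are the roots of the denominator s^2 - 6s + 34 = 0.
Using the quadratic formula: s = (6 ± √(-100))/2 = 3 ± 5j.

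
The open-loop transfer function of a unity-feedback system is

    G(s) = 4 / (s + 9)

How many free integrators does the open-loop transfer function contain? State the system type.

Type 0

The denominator has no factor of s at the origin — no free integrator — so this is a Type 0 system.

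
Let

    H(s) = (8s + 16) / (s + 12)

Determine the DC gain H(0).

Set s = 0: H(0) = (16) / (12) = 4/3.

H(0) = 4/3 ≈ 1.333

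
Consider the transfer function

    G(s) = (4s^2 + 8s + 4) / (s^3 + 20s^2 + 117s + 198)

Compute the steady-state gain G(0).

Set s = 0: G(0) = (4) / (198) = 2/99.

G(0) = 2/99 ≈ 0.02020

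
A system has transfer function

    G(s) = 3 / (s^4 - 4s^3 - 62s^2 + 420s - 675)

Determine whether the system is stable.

The denominator s^4 - 4s^3 - 62s^2 + 420s - 675 factors as (s - 5)^2(s - 3)(s + 9), giving poles at s = 5, 3, -9, 5.
Since the pole(s) at s = 5, 3, 5 lie in the right half-plane, the system is unstable.

unstable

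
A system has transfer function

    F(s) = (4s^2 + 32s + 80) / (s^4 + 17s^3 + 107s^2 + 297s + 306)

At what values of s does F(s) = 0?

Set the numerator to zero: 4s^2 + 32s + 80 = 0, i.e. 4·(s^2 + 8s + 20) = 0.
Factoring: (s^2 + 8s + 20) = 0.

s = -4 + 2j, -4 - 2j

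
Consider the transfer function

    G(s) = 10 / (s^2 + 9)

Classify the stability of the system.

The denominator s^2 + 9 factors as (s^2 + 9), giving poles at s = ±3j.
Since the simple pole(s) at s = ±3j lie on the jω-axis with none in the right half-plane, the system is marginally stable.

marginally stable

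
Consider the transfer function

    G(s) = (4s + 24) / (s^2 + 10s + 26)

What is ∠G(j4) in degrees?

∠G(j4) ≈ -42.27°

At s = j4: numerator = 24 + j16, denominator = 10 + j40.
∠G = ∠num − ∠den = 33.690° − (75.964°) = -42.27°.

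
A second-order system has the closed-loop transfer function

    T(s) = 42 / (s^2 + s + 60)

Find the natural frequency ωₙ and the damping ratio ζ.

ωₙ ≈ 7.746 rad/s, ζ ≈ 0.06455

Compare the denominator to the standard form s^2 + 2ζωₙs + ωₙ².
ωₙ² = 60, so ωₙ = √60 ≈ 7.746 rad/s.
2ζωₙ = 1, so ζ = 1/(2·√60) ≈ 0.06455.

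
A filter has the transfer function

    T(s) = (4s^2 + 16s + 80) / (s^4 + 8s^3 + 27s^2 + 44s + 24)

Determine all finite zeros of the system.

Set the numerator to zero: 4s^2 + 16s + 80 = 0, i.e. 4·(s^2 + 4s + 20) = 0.
Factoring: (s^2 + 4s + 20) = 0.

s = -2 ± 4j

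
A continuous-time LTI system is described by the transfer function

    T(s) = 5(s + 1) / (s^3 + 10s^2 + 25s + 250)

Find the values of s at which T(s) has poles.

s = 5j, -5j, -10

The poles are the roots of the denominator s^3 + 10s^2 + 25s + 250 = 0.
Trying s = -10: the polynomial evaluates to 0, so (s + 10) is a factor.
Dividing out leaves s^2 + 25 = 0.
The quadratic formula then gives s = 0 ± 5j.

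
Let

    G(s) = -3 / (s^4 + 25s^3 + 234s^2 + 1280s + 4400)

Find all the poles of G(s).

The poles are the roots of the denominator s^4 + 25s^3 + 234s^2 + 1280s + 4400 = 0.
Trying s = -11: the polynomial evaluates to 0, so (s + 11) is a factor.
Dividing out leaves s^3 + 14s^2 + 80s + 400 = 0.
This factors further as (s^2 + 4s + 40)(s + 10) = 0.

s = -2 ± 6j, -11, -10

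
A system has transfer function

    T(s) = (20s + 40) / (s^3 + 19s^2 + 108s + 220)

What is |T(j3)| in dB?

Substitute s = j3: numerator = 40 + j60, denominator = 49 + j297.
|T(j3)| = |40 + j60| / |49 + j297| = 72.111 / 301.01 ≈ 0.2396.
In decibels: 20·log₁₀(0.2396) ≈ -12.4 dB.

|T(j3)|_dB ≈ -12.4 dB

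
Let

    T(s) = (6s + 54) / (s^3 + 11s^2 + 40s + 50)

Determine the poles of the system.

s = -3 ± j, -5

The poles are the roots of the denominator s^3 + 11s^2 + 40s + 50 = 0.
Trying s = -5: the polynomial evaluates to 0, so (s + 5) is a factor.
Dividing out leaves s^2 + 6s + 10 = 0.
The quadratic formula then gives s = -3 ± 1j.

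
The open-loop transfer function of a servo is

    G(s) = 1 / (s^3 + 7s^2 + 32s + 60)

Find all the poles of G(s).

s = -2 ± 4j, -3

The poles are the roots of the denominator s^3 + 7s^2 + 32s + 60 = 0.
Trying s = -3: the polynomial evaluates to 0, so (s + 3) is a factor.
Dividing out leaves s^2 + 4s + 20 = 0.
The quadratic formula then gives s = -2 ± 4j.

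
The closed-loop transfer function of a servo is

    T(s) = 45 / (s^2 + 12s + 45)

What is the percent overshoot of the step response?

Comparing s^2 + 12s + 45 to s^2 + 2ζωₙs + ωₙ²: ωₙ = √45 ≈ 6.708 rad/s and ζ = 12/(2·√45) ≈ 0.8944.
%OS = 100·exp(−πζ/√(1−ζ²)) = 100·exp(−π·0.8944/√(1−0.8944²)) ≈ 0.187%.

%OS ≈ 0.187%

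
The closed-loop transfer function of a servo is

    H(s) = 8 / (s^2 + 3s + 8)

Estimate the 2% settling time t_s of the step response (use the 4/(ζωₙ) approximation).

Comparing s^2 + 3s + 8 to s^2 + 2ζωₙs + ωₙ²: ωₙ = √8 ≈ 2.828 rad/s and ζ = 3/(2·√8) ≈ 0.5303.
ζωₙ = 3/2 = 1.5, so t_s ≈ 4/(ζωₙ) = 4/1.5 ≈ 2.667 s.

t_s ≈ 2.667 s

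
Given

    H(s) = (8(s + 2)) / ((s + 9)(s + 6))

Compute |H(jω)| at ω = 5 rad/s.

Substitute s = j5: numerator = 16 + j40, denominator = 29 + j75.
|H(j5)| = |16 + j40| / |29 + j75| = 43.081 / 80.411 ≈ 0.5358.

|H(j5)| ≈ 0.5358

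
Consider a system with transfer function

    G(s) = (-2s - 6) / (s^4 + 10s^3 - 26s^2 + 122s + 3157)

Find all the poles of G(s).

s = 4 + 5j, 4 - 5j, -7, -11

The poles are the roots of the denominator s^4 + 10s^3 - 26s^2 + 122s + 3157 = 0.
Trying s = -7: the polynomial evaluates to 0, so (s + 7) is a factor.
Dividing out leaves s^3 + 3s^2 - 47s + 451 = 0.
This factors further as (s^2 - 8s + 41)(s + 11) = 0.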